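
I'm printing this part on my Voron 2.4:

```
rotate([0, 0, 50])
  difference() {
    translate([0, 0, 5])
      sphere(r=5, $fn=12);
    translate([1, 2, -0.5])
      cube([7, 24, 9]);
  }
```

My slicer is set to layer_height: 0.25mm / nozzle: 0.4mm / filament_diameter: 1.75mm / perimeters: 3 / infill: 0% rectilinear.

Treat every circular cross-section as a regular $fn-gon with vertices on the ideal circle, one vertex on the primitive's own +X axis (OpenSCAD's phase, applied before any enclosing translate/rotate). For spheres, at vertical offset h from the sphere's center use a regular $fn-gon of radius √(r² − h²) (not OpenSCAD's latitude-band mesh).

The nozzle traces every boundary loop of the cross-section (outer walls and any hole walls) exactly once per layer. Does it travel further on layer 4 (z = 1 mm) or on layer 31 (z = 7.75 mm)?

Layer 4 (z = 1): the r=5 sphere contributes a regular 12-gon of circumradius √(5²−4²) = 3.000 (perimeter = 2·12·3.000·sin(180°/12) = 18.63 mm); the cube at (1, 2) is present — its section is the full 7×24 rectangle (perimeter 62.00 mm); After the difference (first − rest): starting from the r=5 sphere, the 7×24 cube at (1, 2) partially overlaps it — only the 0.51 mm² overlap (of its 168.00 mm²) is removed, clipping the outline — boundary = 19.10 mm; (rotated 50° about Z; rotation is an isometry so areas/perimeters/island counts are preserved). So its perimeter = 19.10 mm. Layer 31 (z = 7.75): the r=5 sphere contributes a regular 12-gon of circumradius √(5²−2.75²) = 4.176 (perimeter = 2·12·4.176·sin(180°/12) = 25.94 mm); the cube at (1, 2) (footprint 7×24) is included at this height (perimeter 62.00 mm); Subtracting the remaining from the first: starting from the r=5 sphere, the 7×24 cube at (1, 2) partially overlaps it — only the 3.22 mm² overlap (of its 168.00 mm²) is removed, clipping the outline — boundary = 27.11 mm; (rotated 50° about Z; rotation is an isometry so areas/perimeters/island counts are preserved). So its perimeter = 27.11 mm. Layer 31 is larger (27.11 vs 19.10 mm).

layer 31 (z = 7.75 mm)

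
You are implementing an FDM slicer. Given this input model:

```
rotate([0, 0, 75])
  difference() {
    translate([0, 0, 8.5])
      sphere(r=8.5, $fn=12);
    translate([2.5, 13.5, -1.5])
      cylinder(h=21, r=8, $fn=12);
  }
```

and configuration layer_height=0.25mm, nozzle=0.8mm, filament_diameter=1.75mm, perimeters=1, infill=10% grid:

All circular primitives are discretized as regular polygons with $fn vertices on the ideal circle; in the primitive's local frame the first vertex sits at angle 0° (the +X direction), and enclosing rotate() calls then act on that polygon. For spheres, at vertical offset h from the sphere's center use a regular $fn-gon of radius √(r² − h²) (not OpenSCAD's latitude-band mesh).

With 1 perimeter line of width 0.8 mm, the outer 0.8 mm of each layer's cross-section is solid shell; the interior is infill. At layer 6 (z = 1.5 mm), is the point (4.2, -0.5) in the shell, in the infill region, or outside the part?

shell

At z = 1.5 mm: the r=8.5 sphere contributes a regular 12-gon of circumradius √(8.5²−7²) = 4.822; the r=8 cylinder at (2.5, 13.5) gives a regular 12-gon of circumradius 8 (constant along its height); Taking the first minus the rest: starting from the r=8.5 sphere, the r=8 cylinder at (2.5, 13.5) misses the remaining region (no effect) — 1 connected region; (rotated 75° about Z; rotation is an isometry so areas/perimeters/island counts are preserved). Overall, the cross-section is a single solid region. Undo the 75° rotation: the query point maps to (0.604, -4.186) in the un-rotated model frame. The nearest boundary edge runs (2.41, -4.18)→(-0.00, -4.82); distance from the point to it = 0.46 mm. The point is inside the cross-section, 0.46 mm from the nearest boundary — within the 0.8 mm shell band (1 × 0.8).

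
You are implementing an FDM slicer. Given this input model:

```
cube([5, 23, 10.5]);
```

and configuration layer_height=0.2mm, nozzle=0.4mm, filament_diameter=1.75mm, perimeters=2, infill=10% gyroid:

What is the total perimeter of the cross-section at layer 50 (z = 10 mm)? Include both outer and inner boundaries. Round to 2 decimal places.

At z = 10 mm: the 5×23 cube contributes its full rectangle (perimeter 56.00 mm). Overall, the cross-section is a single solid region. Total boundary length (outer) = 56.00 mm.

56.00 mm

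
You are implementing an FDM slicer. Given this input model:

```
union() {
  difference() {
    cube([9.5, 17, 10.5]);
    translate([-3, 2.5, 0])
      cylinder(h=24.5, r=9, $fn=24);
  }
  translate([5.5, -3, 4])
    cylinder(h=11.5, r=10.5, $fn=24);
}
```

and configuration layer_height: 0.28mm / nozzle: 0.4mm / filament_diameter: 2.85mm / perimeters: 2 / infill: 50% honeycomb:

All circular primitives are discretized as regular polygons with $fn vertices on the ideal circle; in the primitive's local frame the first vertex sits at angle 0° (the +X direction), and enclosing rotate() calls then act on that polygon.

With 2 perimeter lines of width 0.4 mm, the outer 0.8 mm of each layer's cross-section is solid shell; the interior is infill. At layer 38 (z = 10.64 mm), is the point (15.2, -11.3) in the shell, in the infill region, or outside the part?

At z = 10.64 mm: the cube does not reach this height (z outside [0, 10.5]); the r=9 cylinder at (-3, 2.5) contributes a regular 24-gon of circumradius 9; Taking the first minus the rest: the first operand is absent here, so nothing remains; the r=10.5 cylinder at (5.5, -3) gives a regular 24-gon of circumradius 10.5 (constant along its height); Taking the union: only the r=10.5 cylinder at (5.5, -3) is present, so the union is just that shape — 1 connected region. Overall, the cross-section is a single solid region. The nearest boundary edge runs (12.92, -10.42)→(14.59, -8.25); distance from the point to it = 2.34 mm. The point is not inside any of the regions above, so it lies outside the cross-section (2.34 mm from the nearest boundary).

outside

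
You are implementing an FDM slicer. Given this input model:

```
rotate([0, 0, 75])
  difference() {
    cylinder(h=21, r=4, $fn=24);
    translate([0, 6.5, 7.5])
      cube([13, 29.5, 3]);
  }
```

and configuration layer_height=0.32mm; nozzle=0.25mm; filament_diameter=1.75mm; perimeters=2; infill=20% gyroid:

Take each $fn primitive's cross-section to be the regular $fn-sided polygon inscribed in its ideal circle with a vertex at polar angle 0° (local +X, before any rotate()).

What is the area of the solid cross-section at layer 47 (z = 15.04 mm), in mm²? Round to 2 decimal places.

49.69 mm²

At z = 15.04 mm: the cylinder: section is a regular 24-gon, circumradius r=4 (area = (24/2)·4.000²·sin(360°/24) = 49.69 mm²); the cube at (0, 6.5) is absent (z outside [7.5, 10.5]); Taking the first minus the rest: none of the subtracted shapes is present at this height, so the r=4 cylinder is unchanged — area = 49.69 mm²; (whole slice rotated 75° about Z — lengths, areas and connectivity unchanged). Overall, the cross-section is a single solid region. Net area = 49.69 mm².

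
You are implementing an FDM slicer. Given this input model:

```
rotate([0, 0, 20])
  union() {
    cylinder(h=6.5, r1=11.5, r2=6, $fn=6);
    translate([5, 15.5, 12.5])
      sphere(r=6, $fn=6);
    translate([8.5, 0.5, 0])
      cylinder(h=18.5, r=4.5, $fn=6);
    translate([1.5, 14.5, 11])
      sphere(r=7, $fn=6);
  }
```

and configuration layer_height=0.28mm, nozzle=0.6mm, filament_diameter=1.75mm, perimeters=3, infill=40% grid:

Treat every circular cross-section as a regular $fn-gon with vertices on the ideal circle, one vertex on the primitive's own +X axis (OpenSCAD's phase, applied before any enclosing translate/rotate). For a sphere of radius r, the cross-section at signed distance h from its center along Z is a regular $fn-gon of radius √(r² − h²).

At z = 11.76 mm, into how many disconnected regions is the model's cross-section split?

2

At z = 11.76 mm: the cone is not intersected at this z (z outside [0, 6.5]); the sphere at (5, 15.5): section is a regular 6-gon, circumradius = √(r²−h²) = √(6²−0.74²) = 5.954; the cylinder at (8.5, 0.5): section is a regular 6-gon, circumradius r=4.5; the sphere at (1.5, 14.5): section is a regular 6-gon, circumradius = √(r²−h²) = √(7²−0.76²) = 6.959; Combining (union): the regions partially overlap (shared area 65.41 mm²), so overlapping operands fuse into one piece — 2 connected regions; (whole slice rotated 20° about Z — lengths, areas and connectivity unchanged). The result has 2 disconnected regions.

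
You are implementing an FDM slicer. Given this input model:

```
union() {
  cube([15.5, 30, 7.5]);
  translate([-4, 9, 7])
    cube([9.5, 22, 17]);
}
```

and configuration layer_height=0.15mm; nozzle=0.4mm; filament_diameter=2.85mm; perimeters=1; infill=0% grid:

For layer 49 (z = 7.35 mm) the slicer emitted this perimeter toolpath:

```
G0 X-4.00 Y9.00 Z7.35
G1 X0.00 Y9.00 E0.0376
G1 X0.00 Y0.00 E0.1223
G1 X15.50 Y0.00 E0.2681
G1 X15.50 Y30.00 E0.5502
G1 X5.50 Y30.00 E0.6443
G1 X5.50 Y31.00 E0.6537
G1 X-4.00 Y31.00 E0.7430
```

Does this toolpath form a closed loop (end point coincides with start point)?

Start point (G0): (-4.00, 9.00). End point (last G1): the path does not return to the start — open.

no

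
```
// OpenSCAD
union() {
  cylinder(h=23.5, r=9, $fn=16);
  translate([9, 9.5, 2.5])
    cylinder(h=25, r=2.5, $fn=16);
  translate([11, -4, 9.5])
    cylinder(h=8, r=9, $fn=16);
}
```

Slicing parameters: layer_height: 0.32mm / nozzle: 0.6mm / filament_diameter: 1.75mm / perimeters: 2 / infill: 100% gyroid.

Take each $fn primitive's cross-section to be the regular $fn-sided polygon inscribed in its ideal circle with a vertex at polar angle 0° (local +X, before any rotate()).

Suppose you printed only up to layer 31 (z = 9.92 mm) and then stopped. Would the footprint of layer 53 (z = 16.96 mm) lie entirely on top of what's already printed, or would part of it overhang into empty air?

entirely on top

Compare the two slices. At z = 9.92: the cylinder: section is a regular 16-gon, circumradius r=9 (area = (16/2)·9.000²·sin(360°/16) = 247.98 mm²); the r=2.5 cylinder at (9, 9.5) gives a regular 16-gon of circumradius 2.5 (constant along its height) (area = (16/2)·2.500²·sin(360°/16) = 19.13 mm²); the r=9 cylinder at (11, -4) gives a regular 16-gon of circumradius 9 (constant along its height) (area = (16/2)·9.000²·sin(360°/16) = 247.98 mm²); Merging all regions: the regions partially overlap — summed areas 515.09 mm² minus the doubly-counted overlap 56.32 mm² gives 458.78 mm² — area = 458.78 mm². At z = 16.96: the r=9 cylinder contributes a regular 16-gon of circumradius 9 (area = (16/2)·9.000²·sin(360°/16) = 247.98 mm²); the cylinder at (9, 9.5): section is a regular 16-gon, circumradius r=2.5 (area = (16/2)·2.500²·sin(360°/16) = 19.13 mm²); the r=9 cylinder at (11, -4) contributes a regular 16-gon of circumradius 9 (area = (16/2)·9.000²·sin(360°/16) = 247.98 mm²); Combining (union): the regions partially overlap — summed areas 515.09 mm² minus the doubly-counted overlap 56.32 mm² gives 458.78 mm² — area = 458.78 mm². Checking containment: the cross-section at z = 16.96 is a subset of the cross-section at z = 9.92.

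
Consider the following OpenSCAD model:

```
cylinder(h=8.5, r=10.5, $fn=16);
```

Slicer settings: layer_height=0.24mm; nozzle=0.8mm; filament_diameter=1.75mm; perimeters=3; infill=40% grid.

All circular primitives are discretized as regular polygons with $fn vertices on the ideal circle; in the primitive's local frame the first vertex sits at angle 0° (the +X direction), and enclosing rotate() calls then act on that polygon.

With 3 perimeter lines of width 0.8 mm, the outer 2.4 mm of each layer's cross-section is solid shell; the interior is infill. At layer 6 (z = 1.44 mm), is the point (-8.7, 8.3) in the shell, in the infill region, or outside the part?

outside

At z = 1.44 mm: the r=10.5 cylinder gives a regular 16-gon of circumradius 10.5 (constant along its height). Overall, the cross-section is a single solid region. The nearest boundary edge runs (-4.02, 9.70)→(-7.42, 7.42); distance from the point to it = 1.55 mm. The point is not inside any of the regions above, so it lies outside the cross-section (1.55 mm from the nearest boundary).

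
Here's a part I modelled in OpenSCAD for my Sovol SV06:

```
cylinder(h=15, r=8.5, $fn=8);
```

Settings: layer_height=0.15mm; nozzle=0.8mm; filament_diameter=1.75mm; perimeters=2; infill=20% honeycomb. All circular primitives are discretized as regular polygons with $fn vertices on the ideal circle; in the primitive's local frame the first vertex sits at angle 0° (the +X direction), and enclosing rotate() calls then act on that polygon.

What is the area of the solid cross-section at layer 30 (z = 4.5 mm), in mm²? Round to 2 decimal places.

204.35 mm²

At z = 4.5 mm: the r=8.5 cylinder contributes a regular 8-gon of circumradius 8.5 (area = (8/2)·8.500²·sin(360°/8) = 204.35 mm²). Overall, the cross-section is a single solid region. Net area = 204.35 mm².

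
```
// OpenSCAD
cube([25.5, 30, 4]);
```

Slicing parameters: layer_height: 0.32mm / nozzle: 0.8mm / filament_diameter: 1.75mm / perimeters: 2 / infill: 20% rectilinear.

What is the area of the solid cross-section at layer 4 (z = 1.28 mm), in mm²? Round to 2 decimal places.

At z = 1.28 mm: the cube is present — its section is the full 25.5×30 rectangle (area 765.00 mm²). Overall, the cross-section is a single solid region. Net area = 765.00 mm².

765.00 mm²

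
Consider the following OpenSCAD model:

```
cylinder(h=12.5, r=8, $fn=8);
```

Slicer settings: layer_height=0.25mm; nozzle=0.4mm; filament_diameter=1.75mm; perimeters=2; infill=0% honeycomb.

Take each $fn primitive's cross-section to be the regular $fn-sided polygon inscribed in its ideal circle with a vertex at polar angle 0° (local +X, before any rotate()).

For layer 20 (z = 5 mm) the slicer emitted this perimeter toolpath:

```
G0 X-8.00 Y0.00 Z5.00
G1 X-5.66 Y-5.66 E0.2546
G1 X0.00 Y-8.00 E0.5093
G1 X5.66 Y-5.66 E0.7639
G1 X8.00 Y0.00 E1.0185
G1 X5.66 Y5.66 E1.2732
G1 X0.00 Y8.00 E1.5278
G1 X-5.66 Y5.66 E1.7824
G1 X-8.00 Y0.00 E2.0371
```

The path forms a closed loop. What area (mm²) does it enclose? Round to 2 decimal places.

181.12 mm²

Apply the shoelace formula to the sequence of (X, Y) vertices; enclosed area = 181.12 mm².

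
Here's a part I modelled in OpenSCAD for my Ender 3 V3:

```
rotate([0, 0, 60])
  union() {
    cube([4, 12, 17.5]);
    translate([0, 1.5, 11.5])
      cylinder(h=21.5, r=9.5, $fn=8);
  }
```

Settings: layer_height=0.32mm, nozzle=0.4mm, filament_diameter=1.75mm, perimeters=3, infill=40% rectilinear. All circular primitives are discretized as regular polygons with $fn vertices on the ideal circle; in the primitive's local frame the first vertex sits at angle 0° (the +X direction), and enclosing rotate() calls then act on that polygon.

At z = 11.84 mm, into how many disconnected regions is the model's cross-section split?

1

At z = 11.84 mm: the cube is present — its section is the full 4×12 rectangle; the r=9.5 cylinder at (0, 1.5) gives a regular 8-gon of circumradius 9.5 (constant along its height); Combining (union): the regions partially overlap (shared area 40.69 mm²), so overlapping operands fuse into one piece — 1 connected region; (whole slice rotated 60° about Z — lengths, areas and connectivity unchanged). The result has 1 disconnected region.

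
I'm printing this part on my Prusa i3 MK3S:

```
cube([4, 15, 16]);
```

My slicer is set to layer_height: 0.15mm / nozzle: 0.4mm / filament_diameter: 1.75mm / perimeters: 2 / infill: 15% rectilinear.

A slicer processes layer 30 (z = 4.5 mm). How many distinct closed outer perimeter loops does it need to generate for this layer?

1

At z = 4.5 mm: the cube is present — its section is the full 4×15 rectangle. The result has 1 disconnected region.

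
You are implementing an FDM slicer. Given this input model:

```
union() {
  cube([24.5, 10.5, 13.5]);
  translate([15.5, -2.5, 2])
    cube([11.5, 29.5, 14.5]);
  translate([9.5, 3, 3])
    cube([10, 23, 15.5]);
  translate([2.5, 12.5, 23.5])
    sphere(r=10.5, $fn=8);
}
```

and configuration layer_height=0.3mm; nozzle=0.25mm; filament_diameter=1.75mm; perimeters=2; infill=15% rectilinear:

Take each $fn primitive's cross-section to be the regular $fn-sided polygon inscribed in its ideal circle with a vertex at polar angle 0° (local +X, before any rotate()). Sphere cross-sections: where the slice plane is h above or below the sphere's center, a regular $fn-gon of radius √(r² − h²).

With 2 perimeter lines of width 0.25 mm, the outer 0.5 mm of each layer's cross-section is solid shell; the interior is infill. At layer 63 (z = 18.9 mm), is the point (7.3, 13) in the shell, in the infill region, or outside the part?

infill

At z = 18.9 mm: the cube is not intersected at this z (z outside [0, 13.5]); the cube at (15.5, -2.5) does not reach this height (z outside [2, 16.5]); the cube at (9.5, 3) is not intersected at this z (z outside [3, 18.5]); the r=10.5 sphere at (2.5, 12.5) slices to a regular 8-gon of circumradius 9.439 (√(r²−h²) with h=4.6 from center); Combining (union): only the r=10.5 sphere at (2.5, 12.5) is present, so the union is just that shape — 1 connected region. Overall, the cross-section is a single solid region. The nearest boundary edge runs (11.94, 12.50)→(9.17, 19.17); distance from the point to it = 4.09 mm. The point is inside the cross-section and 4.09 mm from the nearest boundary — more than the 0.5 mm shell width (2 × 0.25), so it's in the infill interior.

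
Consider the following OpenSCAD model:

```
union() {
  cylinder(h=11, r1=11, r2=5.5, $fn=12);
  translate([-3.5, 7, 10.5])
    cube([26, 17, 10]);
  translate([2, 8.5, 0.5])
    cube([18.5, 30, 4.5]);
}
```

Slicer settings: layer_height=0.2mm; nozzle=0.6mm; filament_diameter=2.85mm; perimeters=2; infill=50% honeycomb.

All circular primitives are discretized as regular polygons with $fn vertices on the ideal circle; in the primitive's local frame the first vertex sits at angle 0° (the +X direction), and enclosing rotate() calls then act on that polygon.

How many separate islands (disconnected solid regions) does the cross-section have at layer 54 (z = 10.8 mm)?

At z = 10.8 mm: the cone contributes a regular 12-gon of circumradius 5.600 (interpolated between r1=11 and r2=5.5 at t=0.982); the cube at (-3.5, 7) is present — its section is the full 26×17 rectangle; the cube at (2, 8.5) is not intersected at this z (z outside [0.5, 5]); Taking the union: the 2 present regions are separate (no shared area or edge), so areas and boundary lengths simply add and each stays a separate island — 2 connected regions. Overall, the cross-section has 2 separate islands. Island count = 2.

2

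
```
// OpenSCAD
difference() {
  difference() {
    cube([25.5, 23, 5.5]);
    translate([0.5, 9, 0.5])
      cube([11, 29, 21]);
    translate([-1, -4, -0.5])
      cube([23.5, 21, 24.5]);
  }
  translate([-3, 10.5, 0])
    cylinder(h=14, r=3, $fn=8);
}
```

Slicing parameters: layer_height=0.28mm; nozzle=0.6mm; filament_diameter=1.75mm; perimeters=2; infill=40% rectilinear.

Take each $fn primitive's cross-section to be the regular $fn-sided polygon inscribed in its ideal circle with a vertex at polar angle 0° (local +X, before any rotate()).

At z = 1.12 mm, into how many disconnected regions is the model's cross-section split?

At z = 1.12 mm: the cube (footprint 25.5×23) is included at this height; the cube at (0.5, 9) (footprint 11×29) is included at this height; the cube at (-1, -4) (footprint 23.5×21) is included at this height; Subtracting the remaining from the first: starting from the 25.5×23 cube, the 11×29 cube at (0.5, 9) partially overlaps it — only the 154.00 mm² overlap (of its 319.00 mm²) is removed, clipping the outline; the 23.5×21 cube at (-1, -4) partially overlaps it — only the 294.50 mm² overlap (of its 493.50 mm²) is removed, clipping the outline — 2 connected regions; the r=3 cylinder at (-3, 10.5) gives a regular 8-gon of circumradius 3 (constant along its height); After the difference (first − rest): starting from that combined region, the r=3 cylinder at (-3, 10.5) misses the remaining region (no effect) — 2 connected regions. The result has 2 disconnected regions.

2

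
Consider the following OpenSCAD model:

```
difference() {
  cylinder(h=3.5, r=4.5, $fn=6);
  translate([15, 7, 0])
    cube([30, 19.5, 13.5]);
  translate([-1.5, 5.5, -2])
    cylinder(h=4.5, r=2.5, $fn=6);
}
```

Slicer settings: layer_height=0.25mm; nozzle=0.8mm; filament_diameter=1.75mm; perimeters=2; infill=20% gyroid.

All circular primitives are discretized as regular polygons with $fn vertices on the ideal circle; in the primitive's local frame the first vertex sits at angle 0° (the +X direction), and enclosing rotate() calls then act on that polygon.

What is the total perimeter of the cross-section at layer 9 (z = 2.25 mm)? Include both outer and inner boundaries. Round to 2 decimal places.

27.00 mm

At z = 2.25 mm: the r=4.5 cylinder gives a regular 6-gon of circumradius 4.5 (constant along its height) (perimeter = 2·6·4.500·sin(180°/6) = 27.00 mm); the 30×19.5 cube at (15, 7) contributes its full rectangle (perimeter 99.00 mm); the r=2.5 cylinder at (-1.5, 5.5) gives a regular 6-gon of circumradius 2.5 (constant along its height) (perimeter = 2·6·2.500·sin(180°/6) = 15.00 mm); After the difference (first − rest): starting from the r=4.5 cylinder, the 30×19.5 cube at (15, 7) misses the remaining region (no effect); the r=2.5 cylinder at (-1.5, 5.5) partially overlaps it — only the 1.31 mm² overlap (of its 16.24 mm²) is removed, clipping the outline — boundary = 27.00 mm. Overall, the cross-section is a single solid region. Total boundary length (outer) = 27.00 mm.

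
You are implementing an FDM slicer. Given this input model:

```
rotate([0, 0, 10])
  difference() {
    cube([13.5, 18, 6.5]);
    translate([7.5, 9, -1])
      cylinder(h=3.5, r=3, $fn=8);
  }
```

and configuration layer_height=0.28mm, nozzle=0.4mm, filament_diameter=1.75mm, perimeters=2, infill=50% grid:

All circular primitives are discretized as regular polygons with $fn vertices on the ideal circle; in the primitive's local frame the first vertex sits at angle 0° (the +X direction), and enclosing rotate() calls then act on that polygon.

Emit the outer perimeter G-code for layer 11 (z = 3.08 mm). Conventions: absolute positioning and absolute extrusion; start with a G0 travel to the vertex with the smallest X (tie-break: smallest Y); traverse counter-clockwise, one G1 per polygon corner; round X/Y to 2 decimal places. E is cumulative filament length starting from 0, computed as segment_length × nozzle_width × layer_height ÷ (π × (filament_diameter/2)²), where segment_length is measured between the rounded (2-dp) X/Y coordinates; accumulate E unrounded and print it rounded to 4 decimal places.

G0 X-3.13 Y17.73 Z3.08
G1 X0.00 Y0.00 E0.8383
G1 X13.29 Y2.34 E1.4667
G1 X10.17 Y20.07 E2.3050
G1 X-3.13 Y17.73 E2.9338

At z = 3.08 mm: the cube is present — its section is the full 13.5×18 rectangle; the cylinder at (7.5, 9) is not intersected at this z (z outside [-1, 2.5]); Taking the first minus the rest: none of the subtracted shapes is present at this height, so the 13.5×18 cube is unchanged — 1 connected region; (rotated 10° about Z; rotation is an isometry so areas/perimeters/island counts are preserved). The outline is a single polygon with 4 vertices. Extrusion per mm of travel: 0.4 × 0.28 / (π × 0.875²) = 0.046564. Accumulating E over each segment gives final E = 2.9338.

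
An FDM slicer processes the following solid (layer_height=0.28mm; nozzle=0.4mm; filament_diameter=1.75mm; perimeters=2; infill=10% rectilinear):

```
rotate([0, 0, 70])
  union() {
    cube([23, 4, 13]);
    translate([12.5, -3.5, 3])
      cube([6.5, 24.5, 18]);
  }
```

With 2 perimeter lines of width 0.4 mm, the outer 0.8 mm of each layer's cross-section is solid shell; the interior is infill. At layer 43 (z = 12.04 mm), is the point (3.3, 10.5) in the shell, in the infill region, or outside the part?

shell

At z = 12.04 mm: the cube (footprint 23×4) is included at this height; the 6.5×24.5 cube at (12.5, -3.5) contributes its full rectangle; Combining (union): the regions partially overlap (shared area 26.00 mm²), so overlapping operands fuse into one piece — 1 connected region; (whole slice rotated 70° about Z — lengths, areas and connectivity unchanged). Overall, the cross-section is a single solid region. Undo the 70° rotation: the query point maps to (10.995, 0.490) in the un-rotated model frame. The nearest boundary edge runs (12.50, 0.00)→(0.00, 0.00); distance from the point to it = 0.49 mm. The point is inside the cross-section, 0.49 mm from the nearest boundary — within the 0.8 mm shell band (2 × 0.4).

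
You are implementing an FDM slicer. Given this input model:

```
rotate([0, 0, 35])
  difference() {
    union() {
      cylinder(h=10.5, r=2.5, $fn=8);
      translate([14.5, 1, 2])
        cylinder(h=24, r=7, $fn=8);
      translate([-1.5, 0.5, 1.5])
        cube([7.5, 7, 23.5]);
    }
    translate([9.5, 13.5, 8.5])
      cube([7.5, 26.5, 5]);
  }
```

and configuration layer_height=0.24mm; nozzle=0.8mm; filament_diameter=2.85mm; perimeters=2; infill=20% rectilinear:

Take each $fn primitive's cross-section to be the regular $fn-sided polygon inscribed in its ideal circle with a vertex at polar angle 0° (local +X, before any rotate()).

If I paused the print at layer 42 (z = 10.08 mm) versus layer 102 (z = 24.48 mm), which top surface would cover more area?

layer 42 (z = 10.08 mm)

Layer 42 (z = 10.08): the r=2.5 cylinder gives a regular 8-gon of circumradius 2.5 (constant along its height) (area = (8/2)·2.500²·sin(360°/8) = 17.68 mm²); the r=7 cylinder at (14.5, 1) gives a regular 8-gon of circumradius 7 (constant along its height) (area = (8/2)·7.000²·sin(360°/8) = 138.59 mm²); the cube at (-1.5, 0.5) (footprint 7.5×7) is included at this height (area 52.50 mm²); Merging all regions: the regions partially overlap — summed areas 208.77 mm² minus the doubly-counted overlap 5.76 mm² gives 203.02 mm² — area = 203.02 mm²; the 7.5×26.5 cube at (9.5, 13.5) contributes its full rectangle (area 198.75 mm²); Taking the first minus the rest: starting from that combined region (203.02 mm²), the 7.5×26.5 cube at (9.5, 13.5) misses the remaining region (no effect) — area = 203.02 mm²; (rotated 35° about Z; rotation is an isometry so areas/perimeters/island counts are preserved). So its area = 203.02 mm². Layer 102 (z = 24.48): the cylinder is not intersected at this z (z outside [0, 10.5]); the cylinder at (14.5, 1): section is a regular 8-gon, circumradius r=7 (area = (8/2)·7.000²·sin(360°/8) = 138.59 mm²); the cube at (-1.5, 0.5) is present — its section is the full 7.5×7 rectangle (area 52.50 mm²); Combining (union): the 2 present regions are separate (no shared area or edge), so areas and boundary lengths simply add and each stays a separate island — area = 191.09 mm²; the cube at (9.5, 13.5) does not reach this height (z outside [8.5, 13.5]); After the difference (first − rest): none of the subtracted shapes is present at this height, so the result so far is unchanged — area = 191.09 mm²; (rotated 35° about Z; rotation is an isometry so areas/perimeters/island counts are preserved). So its area = 191.09 mm². Layer 42 is larger (203.02 vs 191.09 mm²).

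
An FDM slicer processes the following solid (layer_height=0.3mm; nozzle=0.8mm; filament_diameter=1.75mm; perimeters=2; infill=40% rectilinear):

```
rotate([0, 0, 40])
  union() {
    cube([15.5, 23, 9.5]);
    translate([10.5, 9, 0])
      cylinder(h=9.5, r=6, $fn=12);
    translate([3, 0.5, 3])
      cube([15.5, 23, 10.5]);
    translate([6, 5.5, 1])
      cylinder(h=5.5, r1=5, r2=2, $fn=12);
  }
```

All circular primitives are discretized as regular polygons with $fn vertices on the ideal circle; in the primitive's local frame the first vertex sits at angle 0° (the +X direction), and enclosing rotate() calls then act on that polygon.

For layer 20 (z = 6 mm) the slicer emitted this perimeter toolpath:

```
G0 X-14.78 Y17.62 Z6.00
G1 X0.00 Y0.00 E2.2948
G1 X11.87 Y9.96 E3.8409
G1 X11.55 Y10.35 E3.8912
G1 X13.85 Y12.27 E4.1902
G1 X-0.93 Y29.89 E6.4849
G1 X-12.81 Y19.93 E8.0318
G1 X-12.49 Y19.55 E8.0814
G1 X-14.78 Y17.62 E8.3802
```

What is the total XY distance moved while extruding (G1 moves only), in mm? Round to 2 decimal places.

Sum the Euclidean lengths of each G1 segment: total = 83.99 mm.

83.99 mm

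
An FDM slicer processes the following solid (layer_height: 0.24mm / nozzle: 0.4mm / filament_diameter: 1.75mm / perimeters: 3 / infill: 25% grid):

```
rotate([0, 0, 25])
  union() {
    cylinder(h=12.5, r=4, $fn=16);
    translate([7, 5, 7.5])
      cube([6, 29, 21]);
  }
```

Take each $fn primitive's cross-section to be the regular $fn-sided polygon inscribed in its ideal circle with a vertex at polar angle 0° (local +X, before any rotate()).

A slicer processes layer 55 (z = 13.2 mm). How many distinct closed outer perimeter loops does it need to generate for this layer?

1

At z = 13.2 mm: the cylinder is not intersected at this z (z outside [0, 12.5]); the 6×29 cube at (7, 5) contributes its full rectangle; Merging all regions: only the 6×29 cube at (7, 5) is present, so the union is just that shape — 1 connected region; (whole slice rotated 25° about Z — lengths, areas and connectivity unchanged). The result has 1 disconnected region.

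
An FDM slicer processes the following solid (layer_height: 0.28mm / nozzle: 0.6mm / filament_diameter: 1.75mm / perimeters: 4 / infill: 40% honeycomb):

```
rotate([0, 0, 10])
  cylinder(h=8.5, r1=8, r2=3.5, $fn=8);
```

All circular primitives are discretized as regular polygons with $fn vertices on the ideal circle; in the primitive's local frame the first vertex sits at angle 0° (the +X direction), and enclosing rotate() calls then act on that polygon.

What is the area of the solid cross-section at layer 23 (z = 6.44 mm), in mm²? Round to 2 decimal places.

59.60 mm²

At z = 6.44 mm: the cone: at t=0.758 of its height the radius interpolates to r₁+(r₂−r₁)t = 4.591, giving a regular 8-gon of that circumradius (area = (8/2)·4.591²·sin(360°/8) = 59.60 mm²); (whole slice rotated 10° about Z — lengths, areas and connectivity unchanged). Overall, the cross-section is a single solid region. Net area = 59.60 mm².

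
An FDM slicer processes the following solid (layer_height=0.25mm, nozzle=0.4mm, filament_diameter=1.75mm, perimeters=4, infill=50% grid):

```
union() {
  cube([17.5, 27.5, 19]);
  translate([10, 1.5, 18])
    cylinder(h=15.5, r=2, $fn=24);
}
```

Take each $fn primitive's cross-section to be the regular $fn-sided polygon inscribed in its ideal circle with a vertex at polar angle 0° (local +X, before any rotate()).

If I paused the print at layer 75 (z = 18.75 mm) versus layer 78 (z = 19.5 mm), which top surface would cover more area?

layer 75 (z = 18.75 mm)

Layer 75 (z = 18.75): the cube is present — its section is the full 17.5×27.5 rectangle (area 481.25 mm²); the r=2 cylinder at (10, 1.5) gives a regular 24-gon of circumradius 2 (constant along its height) (area = (24/2)·2.000²·sin(360°/24) = 12.42 mm²); Taking the union: the regions partially overlap — summed areas 493.67 mm² minus the doubly-counted overlap 11.55 mm² gives 482.12 mm² — area = 482.12 mm². So its area = 482.12 mm². Layer 78 (z = 19.5): the cube is absent (z outside [0, 19]); the r=2 cylinder at (10, 1.5) gives a regular 24-gon of circumradius 2 (constant along its height) (area = (24/2)·2.000²·sin(360°/24) = 12.42 mm²); Combining (union): only the r=2 cylinder at (10, 1.5) is present, so the union is just that shape — area = 12.42 mm². So its area = 12.42 mm². Layer 75 is larger (482.12 vs 12.42 mm²).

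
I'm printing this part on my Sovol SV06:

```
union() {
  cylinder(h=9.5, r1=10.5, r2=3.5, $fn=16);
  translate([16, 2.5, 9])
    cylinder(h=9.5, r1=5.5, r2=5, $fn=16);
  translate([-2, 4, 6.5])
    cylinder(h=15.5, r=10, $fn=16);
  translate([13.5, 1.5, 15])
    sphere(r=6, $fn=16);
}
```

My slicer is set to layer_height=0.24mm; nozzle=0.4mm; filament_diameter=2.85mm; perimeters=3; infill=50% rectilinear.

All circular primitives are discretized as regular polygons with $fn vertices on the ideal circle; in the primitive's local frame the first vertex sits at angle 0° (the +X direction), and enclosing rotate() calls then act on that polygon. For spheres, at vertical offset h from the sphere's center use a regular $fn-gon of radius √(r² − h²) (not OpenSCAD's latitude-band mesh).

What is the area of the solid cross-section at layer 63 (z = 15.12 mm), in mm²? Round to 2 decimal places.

433.08 mm²

At z = 15.12 mm: the cone is not intersected at this z (z outside [0, 9.5]); the cone at (16, 2.5) contributes a regular 16-gon of circumradius 5.178 (interpolated between r1=5.5 and r2=5 at t=0.644) (area = (16/2)·5.178²·sin(360°/16) = 82.08 mm²); the r=10 cylinder at (-2, 4) contributes a regular 16-gon of circumradius 10 (area = (16/2)·10.000²·sin(360°/16) = 306.15 mm²); the sphere at (13.5, 1.5): section is a regular 16-gon, circumradius = √(r²−h²) = √(6²−0.12²) = 5.999 (area = (16/2)·5.999²·sin(360°/16) = 110.17 mm²); Taking the union: the regions partially overlap — summed areas 498.40 mm² minus the doubly-counted overlap 65.32 mm² gives 433.08 mm² — area = 433.08 mm². Overall, the cross-section is a single solid region. Net area = 433.08 mm².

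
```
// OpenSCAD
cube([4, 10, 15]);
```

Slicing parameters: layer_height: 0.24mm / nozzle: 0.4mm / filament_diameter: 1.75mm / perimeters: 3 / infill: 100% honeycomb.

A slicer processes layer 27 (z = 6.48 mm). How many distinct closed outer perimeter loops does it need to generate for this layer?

1

At z = 6.48 mm: the cube is present — its section is the full 4×10 rectangle. The result has 1 disconnected region.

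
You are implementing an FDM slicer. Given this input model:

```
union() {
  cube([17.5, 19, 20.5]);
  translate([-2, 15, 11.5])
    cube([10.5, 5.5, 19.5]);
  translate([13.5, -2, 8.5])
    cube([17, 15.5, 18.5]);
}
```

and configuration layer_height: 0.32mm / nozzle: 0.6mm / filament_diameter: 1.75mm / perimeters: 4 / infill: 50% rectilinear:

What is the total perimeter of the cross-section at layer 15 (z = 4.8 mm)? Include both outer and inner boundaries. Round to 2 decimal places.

73.00 mm

At z = 4.8 mm: the 17.5×19 cube contributes its full rectangle (perimeter 73.00 mm); the cube at (-2, 15) is absent (z outside [11.5, 31]); the cube at (13.5, -2) is absent (z outside [8.5, 27]); Combining (union): only the 17.5×19 cube is present, so the union is just that shape — boundary = 73.00 mm. Overall, the cross-section is a single solid region. Total boundary length (outer) = 73.00 mm.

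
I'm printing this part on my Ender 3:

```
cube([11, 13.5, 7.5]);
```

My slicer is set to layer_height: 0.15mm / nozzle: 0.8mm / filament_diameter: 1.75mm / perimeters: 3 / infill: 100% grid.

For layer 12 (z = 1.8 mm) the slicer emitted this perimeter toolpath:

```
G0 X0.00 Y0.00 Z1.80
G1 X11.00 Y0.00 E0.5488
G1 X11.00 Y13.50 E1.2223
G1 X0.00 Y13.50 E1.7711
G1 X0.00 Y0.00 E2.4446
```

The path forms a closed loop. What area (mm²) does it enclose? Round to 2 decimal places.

Apply the shoelace formula to the sequence of (X, Y) vertices; enclosed area = 148.50 mm².

148.50 mm²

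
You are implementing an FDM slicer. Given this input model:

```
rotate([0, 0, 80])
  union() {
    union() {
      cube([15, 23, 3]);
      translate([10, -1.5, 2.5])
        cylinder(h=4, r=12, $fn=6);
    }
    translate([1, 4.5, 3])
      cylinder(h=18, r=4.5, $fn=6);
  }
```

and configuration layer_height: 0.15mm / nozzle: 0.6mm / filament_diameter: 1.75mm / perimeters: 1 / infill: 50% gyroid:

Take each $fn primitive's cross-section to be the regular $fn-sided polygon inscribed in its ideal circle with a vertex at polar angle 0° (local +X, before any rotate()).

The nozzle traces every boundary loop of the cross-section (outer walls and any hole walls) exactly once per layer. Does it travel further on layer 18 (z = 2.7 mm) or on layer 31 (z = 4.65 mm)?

Layer 18 (z = 2.7): the 15×23 cube contributes its full rectangle (perimeter 76.00 mm); the r=12 cylinder at (10, -1.5) gives a regular 6-gon of circumradius 12 (constant along its height) (perimeter = 2·6·12.000·sin(180°/6) = 72.00 mm); Combining (union): the regions partially overlap (shared area 119.53 mm²), so the edge portions inside another operand are dropped and the merged outline is re-measured after clipping — boundary = 103.14 mm; the cylinder at (1, 4.5) is not intersected at this z (z outside [3, 21]); Combining (union): only the result so far is present, so the union is just that shape — boundary = 103.14 mm; (whole slice rotated 80° about Z — lengths, areas and connectivity unchanged). So its perimeter = 103.14 mm. Layer 31 (z = 4.65): the cube is absent (z outside [0, 3]); the r=12 cylinder at (10, -1.5) contributes a regular 6-gon of circumradius 12 (perimeter = 2·6·12.000·sin(180°/6) = 72.00 mm); Taking the union: only the r=12 cylinder at (10, -1.5) is present, so the union is just that shape — boundary = 72.00 mm; the cylinder at (1, 4.5): section is a regular 6-gon, circumradius r=4.5 (perimeter = 2·6·4.500·sin(180°/6) = 27.00 mm); Merging all regions: the regions partially overlap (shared area 22.78 mm²), so the edge portions inside another operand are dropped and the merged outline is re-measured after clipping — boundary = 77.89 mm; (whole slice rotated 80° about Z — lengths, areas and connectivity unchanged). So its perimeter = 77.89 mm. Layer 18 is larger (103.14 vs 77.89 mm).

layer 18 (z = 2.7 mm)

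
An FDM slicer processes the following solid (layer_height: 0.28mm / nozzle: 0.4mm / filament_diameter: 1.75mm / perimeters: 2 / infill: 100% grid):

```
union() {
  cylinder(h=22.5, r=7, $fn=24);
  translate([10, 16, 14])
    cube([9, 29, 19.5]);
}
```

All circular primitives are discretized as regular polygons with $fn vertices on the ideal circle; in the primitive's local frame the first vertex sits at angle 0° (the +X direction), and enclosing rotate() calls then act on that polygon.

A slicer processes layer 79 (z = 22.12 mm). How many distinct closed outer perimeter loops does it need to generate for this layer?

2

At z = 22.12 mm: the r=7 cylinder gives a regular 24-gon of circumradius 7 (constant along its height); the 9×29 cube at (10, 16) contributes its full rectangle; Combining (union): the 2 present regions are separate (no shared area or edge), so areas and boundary lengths simply add and each stays a separate island — 2 connected regions. The result has 2 disconnected regions.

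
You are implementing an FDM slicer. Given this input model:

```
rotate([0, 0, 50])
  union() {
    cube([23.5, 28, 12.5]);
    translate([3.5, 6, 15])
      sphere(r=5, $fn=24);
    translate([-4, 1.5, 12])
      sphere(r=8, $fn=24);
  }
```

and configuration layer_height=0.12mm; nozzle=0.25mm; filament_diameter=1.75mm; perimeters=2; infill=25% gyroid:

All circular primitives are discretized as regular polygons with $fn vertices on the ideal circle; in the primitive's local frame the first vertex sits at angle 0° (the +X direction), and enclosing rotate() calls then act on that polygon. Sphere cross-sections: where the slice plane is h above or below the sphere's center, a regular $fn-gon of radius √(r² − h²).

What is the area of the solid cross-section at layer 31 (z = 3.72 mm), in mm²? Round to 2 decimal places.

At z = 3.72 mm: the 23.5×28 cube contributes its full rectangle (area 658.00 mm²); the sphere at (3.5, 6) is absent (|z−center|=11.280 > r=5); the sphere at (-4, 1.5) is absent (|z−center|=8.280 > r=8); Combining (union): only the 23.5×28 cube is present, so the union is just that shape — area = 658.00 mm²; (whole slice rotated 50° about Z — lengths, areas and connectivity unchanged). Overall, the cross-section is a single solid region. Net area = 658.00 mm².

658.00 mm²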